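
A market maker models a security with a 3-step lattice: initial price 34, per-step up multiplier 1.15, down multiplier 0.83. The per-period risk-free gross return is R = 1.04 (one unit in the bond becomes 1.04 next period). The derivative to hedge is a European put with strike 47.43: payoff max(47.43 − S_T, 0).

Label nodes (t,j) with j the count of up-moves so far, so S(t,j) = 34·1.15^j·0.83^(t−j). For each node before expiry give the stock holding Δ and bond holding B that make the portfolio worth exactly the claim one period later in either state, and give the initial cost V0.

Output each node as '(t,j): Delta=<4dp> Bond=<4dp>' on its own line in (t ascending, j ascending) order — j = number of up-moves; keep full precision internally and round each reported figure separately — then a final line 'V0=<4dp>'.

(0,0): Delta=-0.8434 Bond=37.9151
(1,0): Delta=-1.0000 Bond=43.8517
(1,1): Delta=-0.7842 Bond=37.1165
(2,0): Delta=-1.0000 Bond=45.6058
(2,1): Delta=-1.0000 Bond=45.6058
(2,2): Delta=-0.7026 Bond=34.9321
V0=9.2404

Under the risk-neutral measure, an up-move has probability p* = (R−d)/(u−d) = 0.6563 and values discount at R = 1.04.
Terminal payoffs: V(3,0)=27.9892, V(3,1)=20.4940, V(3,2)=10.1091, V(3,3)=0.0000
Node (2,0) S=23.4226: V=(p*·20.4940+(1−p*)·27.9892)/1.04=22.1832; Δ=(20.4940−27.9892)/(26.9360−19.4408)=-1.0000; B=V−Δ·S=45.6058
Node (2,1) S=32.4530: V=(p*·10.1091+(1−p*)·20.4940)/1.04=13.1528; Δ=(10.1091−20.4940)/(37.3209−26.9360)=-1.0000; B=V−Δ·S=45.6058
Node (2,2) S=44.9650: V=(p*·0.0000+(1−p*)·10.1091)/1.04=3.3413; Δ=(0.0000−10.1091)/(51.7097−37.3209)=-0.7026; B=V−Δ·S=34.9321
Node (1,0) S=28.2200: V=(p*·13.1528+(1−p*)·22.1832)/1.04=15.6317; Δ=(13.1528−22.1832)/(32.4530−23.4226)=-1.0000; B=V−Δ·S=43.8517
Node (1,1) S=39.1000: V=(p*·3.3413+(1−p*)·13.1528)/1.04=6.4558; Δ=(3.3413−13.1528)/(44.9650−32.4530)=-0.7842; B=V−Δ·S=37.1165
Node (0,0) S=34.0000: V=(p*·6.4558+(1−p*)·15.6317)/1.04=9.2404; Δ=(6.4558−15.6317)/(39.1000−28.2200)=-0.8434; B=V−Δ·S=37.9151
Root portfolio cost Δ·34+B reproduces V0=9.2404.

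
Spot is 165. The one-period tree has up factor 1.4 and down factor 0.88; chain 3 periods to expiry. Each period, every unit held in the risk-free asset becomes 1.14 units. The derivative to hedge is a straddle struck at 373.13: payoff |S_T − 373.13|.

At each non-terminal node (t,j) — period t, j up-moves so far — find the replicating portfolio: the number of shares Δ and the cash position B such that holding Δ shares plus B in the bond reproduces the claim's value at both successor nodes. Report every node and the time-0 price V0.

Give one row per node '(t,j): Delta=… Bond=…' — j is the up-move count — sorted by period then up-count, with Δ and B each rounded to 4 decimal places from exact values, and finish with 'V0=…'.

Since d<R<u, set p* = (R−d)/(u−d) = 0.5000; price each node as the discounted p*-expectation of its children.
Terminal values V(3,·): V(3,0)=260.6871, V(3,1)=194.2436, V(3,2)=88.5380, V(3,3)=79.6300
(2,0): S=127.7760. Δ = (V_up−V_dn)/(S_up−S_dn) = (194.2436−260.6871)/(178.8864−112.4429) = -1.0000. V = [p*·194.2436 + (1−p*)·260.6871]/1.14 = 199.5310. B = V − Δ·S = 327.3070.
(2,1): S=203.2800. Δ = (V_up−V_dn)/(S_up−S_dn) = (88.5380−194.2436)/(284.5920−178.8864) = -1.0000. V = [p*·88.5380 + (1−p*)·194.2436]/1.14 = 124.0270. B = V − Δ·S = 327.3070.
(2,2): S=323.4000. Δ = (V_up−V_dn)/(S_up−S_dn) = (79.6300−88.5380)/(452.7600−284.5920) = -0.0530. V = [p*·79.6300 + (1−p*)·88.5380]/1.14 = 73.7579. B = V − Δ·S = 90.8887.
(1,0): S=145.2000. Δ = (V_up−V_dn)/(S_up−S_dn) = (124.0270−199.5310)/(203.2800−127.7760) = -1.0000. V = [p*·124.0270 + (1−p*)·199.5310]/1.14 = 141.9114. B = V − Δ·S = 287.1114.
(1,1): S=231.0000. Δ = (V_up−V_dn)/(S_up−S_dn) = (73.7579−124.0270)/(323.4000−203.2800) = -0.4185. V = [p*·73.7579 + (1−p*)·124.0270]/1.14 = 86.7478. B = V − Δ·S = 183.4192.
(0,0): S=165.0000. Δ = (V_up−V_dn)/(S_up−S_dn) = (86.7478−141.9114)/(231.0000−145.2000) = -0.6429. V = [p*·86.7478 + (1−p*)·141.9114]/1.14 = 100.2891. B = V − Δ·S = 206.3731.
Self-financing check: at every node Δ·S+B equals the discounted successor values.

(0,0): Delta=-0.6429 Bond=206.3731
(1,0): Delta=-1.0000 Bond=287.1114
(1,1): Delta=-0.4185 Bond=183.4192
(2,0): Delta=-1.0000 Bond=327.3070
(2,1): Delta=-1.0000 Bond=327.3070
(2,2): Delta=-0.0530 Bond=90.8887
V0=100.2891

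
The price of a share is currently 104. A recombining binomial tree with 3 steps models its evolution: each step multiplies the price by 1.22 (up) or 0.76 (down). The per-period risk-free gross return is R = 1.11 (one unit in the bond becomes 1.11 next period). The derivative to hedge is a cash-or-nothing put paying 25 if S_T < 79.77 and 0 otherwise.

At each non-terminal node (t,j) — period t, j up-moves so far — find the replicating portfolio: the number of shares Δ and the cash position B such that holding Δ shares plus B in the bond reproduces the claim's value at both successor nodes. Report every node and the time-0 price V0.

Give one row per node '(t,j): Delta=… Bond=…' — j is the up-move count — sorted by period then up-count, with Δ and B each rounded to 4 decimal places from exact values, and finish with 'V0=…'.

(0,0): Delta=-0.1543 Bond=18.6873
(1,0): Delta=-0.4713 Bond=45.7976
(1,1): Delta=-0.0923 Bond=12.8686
(2,0): Delta=0.0000 Bond=22.5225
(2,1): Delta=-0.5636 Bond=59.7336
(2,2): Delta=0.0000 Bond=0.0000
V0=2.6360

Risk-neutral probability p* = (R−d)/(u−d) = (1.11−0.76)/(1.22−0.76) = 0.7609.
Payoff layer (t=3): V(3,0)=25.0000, V(3,1)=25.0000, V(3,2)=0.0000, V(3,3)=0.0000
Node (2,0) S=60.0704: V=(p*·25.0000+(1−p*)·25.0000)/1.11=22.5225; Δ=(25.0000−25.0000)/(73.2859−45.6535)=0.0000; B=V−Δ·S=22.5225
Node (2,1) S=96.4288: V=(p*·0.0000+(1−p*)·25.0000)/1.11=5.3858; Δ=(0.0000−25.0000)/(117.6431−73.2859)=-0.5636; B=V−Δ·S=59.7336
Node (2,2) S=154.7936: V=(p*·0.0000+(1−p*)·0.0000)/1.11=0.0000; Δ=(0.0000−0.0000)/(188.8482−117.6431)=0.0000; B=V−Δ·S=0.0000
Node (1,0) S=79.0400: V=(p*·5.3858+(1−p*)·22.5225)/1.11=8.5439; Δ=(5.3858−22.5225)/(96.4288−60.0704)=-0.4713; B=V−Δ·S=45.7976
Node (1,1) S=126.8800: V=(p*·0.0000+(1−p*)·5.3858)/1.11=1.1603; Δ=(0.0000−5.3858)/(154.7936−96.4288)=-0.0923; B=V−Δ·S=12.8686
Node (0,0) S=104.0000: V=(p*·1.1603+(1−p*)·8.5439)/1.11=2.6360; Δ=(1.1603−8.5439)/(126.8800−79.0400)=-0.1543; B=V−Δ·S=18.6873
Self-financing check: at every node Δ·S+B equals the discounted successor values.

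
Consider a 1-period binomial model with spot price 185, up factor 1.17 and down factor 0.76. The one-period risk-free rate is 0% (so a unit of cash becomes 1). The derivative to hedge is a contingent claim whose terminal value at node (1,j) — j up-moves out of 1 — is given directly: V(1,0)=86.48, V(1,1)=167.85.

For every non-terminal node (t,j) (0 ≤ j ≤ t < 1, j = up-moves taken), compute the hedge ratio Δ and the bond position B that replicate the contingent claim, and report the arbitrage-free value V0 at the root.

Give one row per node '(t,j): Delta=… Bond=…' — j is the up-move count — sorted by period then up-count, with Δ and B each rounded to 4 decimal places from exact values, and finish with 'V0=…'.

(0,0): Delta=1.0728 Bond=-64.3522
V0=134.1112

The replicating-portfolio and risk-neutral prices coincide; use p* = (1−0.76)/(1.17−0.76) = 0.5854 for the latter.
At expiry t=1: V(1,0)=86.4800, V(1,1)=167.8500
(0,0): S=185.0000. Δ = (V_up−V_dn)/(S_up−S_dn) = (167.8500−86.4800)/(216.4500−140.6000) = 1.0728. V = [p*·167.8500 + (1−p*)·86.4800]/1 = 134.1112. B = V − Δ·S = -64.3522.
The time-0 hedge costs 134.1112, which is the no-arbitrage price.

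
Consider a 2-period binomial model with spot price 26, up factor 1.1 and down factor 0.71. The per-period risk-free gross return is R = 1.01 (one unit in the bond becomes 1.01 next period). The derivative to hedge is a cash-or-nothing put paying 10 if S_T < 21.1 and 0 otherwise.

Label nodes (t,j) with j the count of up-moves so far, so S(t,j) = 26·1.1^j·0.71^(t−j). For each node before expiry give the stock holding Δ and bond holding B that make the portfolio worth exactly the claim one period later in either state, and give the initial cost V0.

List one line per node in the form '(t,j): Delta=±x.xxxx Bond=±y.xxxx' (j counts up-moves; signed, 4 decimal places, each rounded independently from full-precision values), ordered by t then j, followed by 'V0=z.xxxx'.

Since d<R<u, set p* = (R−d)/(u−d) = 0.7692; price each node as the discounted p*-expectation of its children.
At expiry t=2: V(2,0)=10.0000, V(2,1)=10.0000, V(2,2)=0.0000
  t=1,j=0: stock 18.4600 → up 20.3060 (V=10.0000), down 13.1066 (V=10.0000). Price 9.9010; hedge Δ=0.0000, bond B=9.9010.
  t=1,j=1: stock 28.6000 → up 31.4600 (V=0.0000), down 20.3060 (V=10.0000). Price 2.2848; hedge Δ=-0.8965, bond B=27.9259.
  t=0,j=0: stock 26.0000 → up 28.6000 (V=2.2848), down 18.4600 (V=9.9010). Price 4.0024; hedge Δ=-0.7511, bond B=23.5310.
Check: Δ(0,0)·S0 + B(0,0) = 4.0024 = V0.

(0,0): Delta=-0.7511 Bond=23.5310
(1,0): Delta=0.0000 Bond=9.9010
(1,1): Delta=-0.8965 Bond=27.9259
V0=4.0024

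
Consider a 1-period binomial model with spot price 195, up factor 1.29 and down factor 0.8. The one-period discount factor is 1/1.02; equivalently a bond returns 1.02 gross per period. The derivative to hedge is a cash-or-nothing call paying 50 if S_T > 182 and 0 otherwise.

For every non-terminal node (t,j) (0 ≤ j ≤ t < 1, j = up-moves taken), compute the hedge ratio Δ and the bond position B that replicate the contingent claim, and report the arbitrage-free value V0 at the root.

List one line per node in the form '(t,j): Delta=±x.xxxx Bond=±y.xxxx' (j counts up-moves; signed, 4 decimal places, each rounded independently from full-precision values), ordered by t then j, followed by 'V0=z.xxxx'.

No-arbitrage ⇒ martingale measure with p* = (R−d)/(u−d) = 0.4490.
Terminal values V(1,·): V(1,0)=0.0000, V(1,1)=50.0000
(0,0): S=195.0000. Δ = (V_up−V_dn)/(S_up−S_dn) = (50.0000−0.0000)/(251.5500−156.0000) = 0.5233. V = [p*·50.0000 + (1−p*)·0.0000]/1.02 = 22.0088. B = V − Δ·S = -80.0320.
The time-0 hedge costs 22.0088, which is the no-arbitrage price.

(0,0): Delta=0.5233 Bond=-80.0320
V0=22.0088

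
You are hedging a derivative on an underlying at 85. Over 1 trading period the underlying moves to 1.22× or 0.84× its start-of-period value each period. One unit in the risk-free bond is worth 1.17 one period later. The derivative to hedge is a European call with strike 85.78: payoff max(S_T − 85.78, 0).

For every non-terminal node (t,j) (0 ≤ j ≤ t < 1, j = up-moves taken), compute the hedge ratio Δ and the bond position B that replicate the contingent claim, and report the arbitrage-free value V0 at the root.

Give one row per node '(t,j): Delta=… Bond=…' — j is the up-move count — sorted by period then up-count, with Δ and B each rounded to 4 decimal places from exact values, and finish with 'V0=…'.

Since d<R<u, set p* = (R−d)/(u−d) = 0.8684; price each node as the discounted p*-expectation of its children.
Payoff layer (t=1): V(1,0)=0.0000, V(1,1)=17.9200
  t=0,j=0: stock 85.0000 → up 103.7000 (V=17.9200), down 71.4000 (V=0.0000). Price 13.3009; hedge Δ=0.5548, bond B=-33.8570.
Self-financing check: at every node Δ·S+B equals the discounted successor values.

(0,0): Delta=0.5548 Bond=-33.8570
V0=13.3009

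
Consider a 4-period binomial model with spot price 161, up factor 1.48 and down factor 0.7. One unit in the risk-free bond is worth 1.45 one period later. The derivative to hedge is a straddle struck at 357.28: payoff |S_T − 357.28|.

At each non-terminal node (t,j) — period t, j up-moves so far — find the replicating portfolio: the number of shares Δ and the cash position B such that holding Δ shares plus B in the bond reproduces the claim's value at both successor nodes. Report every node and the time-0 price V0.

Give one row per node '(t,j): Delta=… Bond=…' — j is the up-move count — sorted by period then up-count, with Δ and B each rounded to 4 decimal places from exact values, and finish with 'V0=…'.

No-arbitrage ⇒ martingale measure with p* = (R−d)/(u−d) = 0.9615.
Terminal payoffs: V(4,0)=318.6239, V(4,1)=275.5500, V(4,2)=184.4793, V(4,3)=8.0700, V(4,4)=415.1742
Node (3,0) S=55.2230: V=(p*·275.5500+(1−p*)·318.6239)/1.45=191.1770; Δ=(275.5500−318.6239)/(81.7300−38.6561)=-1.0000; B=V−Δ·S=246.4000
Node (3,1) S=116.7572: V=(p*·184.4793+(1−p*)·275.5500)/1.45=129.6428; Δ=(184.4793−275.5500)/(172.8007−81.7300)=-1.0000; B=V−Δ·S=246.4000
Node (3,2) S=246.8581: V=(p*·8.0700+(1−p*)·184.4793)/1.45=10.2448; Δ=(8.0700−184.4793)/(365.3500−172.8007)=-0.9162; B=V−Δ·S=236.4107
Node (3,3) S=521.9285: V=(p*·415.1742+(1−p*)·8.0700)/1.45=275.5285; Δ=(415.1742−8.0700)/(772.4542−365.3500)=1.0000; B=V−Δ·S=-246.4000
Node (2,0) S=78.8900: V=(p*·129.6428+(1−p*)·191.1770)/1.45=91.0410; Δ=(129.6428−191.1770)/(116.7572−55.2230)=-1.0000; B=V−Δ·S=169.9310
Node (2,1) S=166.7960: V=(p*·10.2448+(1−p*)·129.6428)/1.45=10.2324; Δ=(10.2448−129.6428)/(246.8581−116.7572)=-0.9177; B=V−Δ·S=163.3068
Node (2,2) S=352.6544: V=(p*·275.5285+(1−p*)·10.2448)/1.45=182.9830; Δ=(275.5285−10.2448)/(521.9285−246.8581)=0.9644; B=V−Δ·S=-157.1244
Node (1,0) S=112.7000: V=(p*·10.2324+(1−p*)·91.0410)/1.45=9.2003; Δ=(10.2324−91.0410)/(166.7960−78.8900)=-0.9193; B=V−Δ·S=112.8011
Node (1,1) S=238.2800: V=(p*·182.9830+(1−p*)·10.2324)/1.45=121.6129; Δ=(182.9830−10.2324)/(352.6544−166.7960)=0.9295; B=V−Δ·S=-99.8621
Node (0,0) S=161.0000: V=(p*·121.6129+(1−p*)·9.2003)/1.45=80.8892; Δ=(121.6129−9.2003)/(238.2800−112.7000)=0.8951; B=V−Δ·S=-63.2295
Each (Δ,B) replicates both successor values, so the strategy is self-financing and V0 is arbitrage-free.

(0,0): Delta=0.8951 Bond=-63.2295
(1,0): Delta=-0.9193 Bond=112.8011
(1,1): Delta=0.9295 Bond=-99.8621
(2,0): Delta=-1.0000 Bond=169.9310
(2,1): Delta=-0.9177 Bond=163.3068
(2,2): Delta=0.9644 Bond=-157.1244
(3,0): Delta=-1.0000 Bond=246.4000
(3,1): Delta=-1.0000 Bond=246.4000
(3,2): Delta=-0.9162 Bond=236.4107
(3,3): Delta=1.0000 Bond=-246.4000
V0=80.8892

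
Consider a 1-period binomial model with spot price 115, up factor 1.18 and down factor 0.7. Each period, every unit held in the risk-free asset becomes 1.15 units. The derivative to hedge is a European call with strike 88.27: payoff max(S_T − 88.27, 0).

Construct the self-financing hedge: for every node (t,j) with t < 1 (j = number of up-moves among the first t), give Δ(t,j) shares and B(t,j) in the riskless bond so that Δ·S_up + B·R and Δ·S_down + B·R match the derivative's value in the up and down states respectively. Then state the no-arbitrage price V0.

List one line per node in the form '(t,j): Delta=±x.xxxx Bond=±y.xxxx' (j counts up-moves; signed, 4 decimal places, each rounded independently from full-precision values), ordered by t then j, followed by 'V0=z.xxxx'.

(0,0): Delta=0.8592 Bond=-60.1467
V0=38.6658

Since d<R<u, set p* = (R−d)/(u−d) = 0.9375; price each node as the discounted p*-expectation of its children.
Payoff layer (t=1): V(1,0)=0.0000, V(1,1)=47.4300
  t=0,j=0: stock 115.0000 → up 135.7000 (V=47.4300), down 80.5000 (V=0.0000). Price 38.6658; hedge Δ=0.8592, bond B=-60.1467.
Self-financing check: at every node Δ·S+B equals the discounted successor values.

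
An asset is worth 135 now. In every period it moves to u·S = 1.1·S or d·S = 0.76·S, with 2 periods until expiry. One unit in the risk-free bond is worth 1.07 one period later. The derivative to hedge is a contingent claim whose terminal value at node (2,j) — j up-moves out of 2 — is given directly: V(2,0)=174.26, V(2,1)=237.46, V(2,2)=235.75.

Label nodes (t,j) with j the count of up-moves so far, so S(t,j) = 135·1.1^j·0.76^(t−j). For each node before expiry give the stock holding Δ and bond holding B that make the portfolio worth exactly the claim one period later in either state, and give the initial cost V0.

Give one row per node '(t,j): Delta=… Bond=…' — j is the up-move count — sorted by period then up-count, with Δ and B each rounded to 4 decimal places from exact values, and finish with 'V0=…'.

(0,0): Delta=0.0818 Bond=194.6926
(1,0): Delta=1.8117 Bond=30.8312
(1,1): Delta=-0.0339 Bond=225.4975
V0=205.7354

The replicating-portfolio and risk-neutral prices coincide; use p* = (1.07−0.76)/(1.1−0.76) = 0.9118 for the latter.
Terminal payoffs: V(2,0)=174.2600, V(2,1)=237.4600, V(2,2)=235.7500
(1,0): S=102.6000. Δ = (V_up−V_dn)/(S_up−S_dn) = (237.4600−174.2600)/(112.8600−77.9760) = 1.8117. V = [p*·237.4600 + (1−p*)·174.2600]/1.07 = 216.7136. B = V − Δ·S = 30.8312.
(1,1): S=148.5000. Δ = (V_up−V_dn)/(S_up−S_dn) = (235.7500−237.4600)/(163.3500−112.8600) = -0.0339. V = [p*·235.7500 + (1−p*)·237.4600]/1.07 = 220.4681. B = V − Δ·S = 225.4975.
(0,0): S=135.0000. Δ = (V_up−V_dn)/(S_up−S_dn) = (220.4681−216.7136)/(148.5000−102.6000) = 0.0818. V = [p*·220.4681 + (1−p*)·216.7136]/1.07 = 205.7354. B = V − Δ·S = 194.6926.
Self-financing check: at every node Δ·S+B equals the discounted successor values.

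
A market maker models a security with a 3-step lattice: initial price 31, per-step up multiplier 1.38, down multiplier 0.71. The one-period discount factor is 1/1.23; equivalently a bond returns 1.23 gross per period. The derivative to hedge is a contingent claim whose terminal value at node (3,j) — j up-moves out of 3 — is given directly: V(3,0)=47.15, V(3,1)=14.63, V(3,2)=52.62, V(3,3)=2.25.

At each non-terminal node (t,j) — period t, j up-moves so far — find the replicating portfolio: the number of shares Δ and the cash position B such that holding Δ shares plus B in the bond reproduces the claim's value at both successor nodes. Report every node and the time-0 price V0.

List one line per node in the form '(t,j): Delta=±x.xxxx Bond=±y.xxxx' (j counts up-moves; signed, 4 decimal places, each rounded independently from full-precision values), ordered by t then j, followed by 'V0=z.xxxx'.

(0,0): Delta=-0.5973 Bond=31.7234
(1,0): Delta=1.2242 Bond=-1.0703
(1,1): Delta=-0.8676 Bond=50.5842
(2,0): Delta=-3.1060 Bond=66.3508
(2,1): Delta=1.8668 Bond=-20.8358
(2,2): Delta=-1.2734 Bond=86.1766
V0=13.2072

No-arbitrage ⇒ martingale measure with p* = (R−d)/(u−d) = 0.7761.
At expiry t=3: V(3,0)=47.1500, V(3,1)=14.6300, V(3,2)=52.6200, V(3,3)=2.2500
  t=2,j=0: stock 15.6271 → up 21.5654 (V=14.6300), down 11.0952 (V=47.1500). Price 17.8135; hedge Δ=-3.1060, bond B=66.3508.
  t=2,j=1: stock 30.3738 → up 41.9158 (V=52.6200), down 21.5654 (V=14.6300). Price 35.8657; hedge Δ=1.8668, bond B=-20.8358.
  t=2,j=2: stock 59.0364 → up 81.4702 (V=2.2500), down 41.9158 (V=52.6200). Price 10.9975; hedge Δ=-1.2734, bond B=86.1766.
  t=1,j=0: stock 22.0100 → up 30.3738 (V=35.8657), down 15.6271 (V=17.8135). Price 25.8733; hedge Δ=1.2242, bond B=-1.0703.
  t=1,j=1: stock 42.7800 → up 59.0364 (V=10.9975), down 30.3738 (V=35.8657). Price 13.4675; hedge Δ=-0.8676, bond B=50.5842.
  t=0,j=0: stock 31.0000 → up 42.7800 (V=13.4675), down 22.0100 (V=25.8733). Price 13.2072; hedge Δ=-0.5973, bond B=31.7234.
Check: Δ(0,0)·S0 + B(0,0) = 13.2072 = V0.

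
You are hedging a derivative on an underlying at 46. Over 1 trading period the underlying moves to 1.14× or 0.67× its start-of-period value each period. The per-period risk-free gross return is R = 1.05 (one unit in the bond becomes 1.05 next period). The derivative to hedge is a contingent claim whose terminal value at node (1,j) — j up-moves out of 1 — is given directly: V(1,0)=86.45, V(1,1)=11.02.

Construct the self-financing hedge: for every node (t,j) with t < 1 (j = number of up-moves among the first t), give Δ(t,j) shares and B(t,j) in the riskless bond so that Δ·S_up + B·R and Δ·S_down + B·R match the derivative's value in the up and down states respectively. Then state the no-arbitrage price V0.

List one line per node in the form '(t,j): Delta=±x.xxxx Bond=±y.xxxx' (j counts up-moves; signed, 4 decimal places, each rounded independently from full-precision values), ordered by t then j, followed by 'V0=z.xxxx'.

Under the risk-neutral measure, an up-move has probability p* = (R−d)/(u−d) = 0.8085 and values discount at R = 1.05.
At expiry t=1: V(1,0)=86.4500, V(1,1)=11.0200
(0,0): S=46.0000. Δ = (V_up−V_dn)/(S_up−S_dn) = (11.0200−86.4500)/(52.4400−30.8200) = -3.4889. V = [p*·11.0200 + (1−p*)·86.4500]/1.05 = 24.2515. B = V − Δ·S = 184.7408.
Check: Δ(0,0)·S0 + B(0,0) = 24.2515 = V0.

(0,0): Delta=-3.4889 Bond=184.7408
V0=24.2515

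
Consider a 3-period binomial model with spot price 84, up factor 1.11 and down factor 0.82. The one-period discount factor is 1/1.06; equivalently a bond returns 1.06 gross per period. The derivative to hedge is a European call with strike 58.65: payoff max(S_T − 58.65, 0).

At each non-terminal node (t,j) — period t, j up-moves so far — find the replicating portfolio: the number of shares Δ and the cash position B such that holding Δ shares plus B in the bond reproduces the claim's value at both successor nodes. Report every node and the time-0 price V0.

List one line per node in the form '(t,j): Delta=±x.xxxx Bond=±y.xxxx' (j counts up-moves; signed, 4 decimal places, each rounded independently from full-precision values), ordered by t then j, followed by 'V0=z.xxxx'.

Since d<R<u, set p* = (R−d)/(u−d) = 0.8276; price each node as the discounted p*-expectation of its children.
At expiry t=3: V(3,0)=0.0000, V(3,1)=4.0446, V(3,2)=26.2170, V(3,3)=56.2310
Node (2,0) S=56.4816: V=(p*·4.0446+(1−p*)·0.0000)/1.06=3.1578; Δ=(4.0446−0.0000)/(62.6946−46.3149)=0.2469; B=V−Δ·S=-10.7890
Node (2,1) S=76.4568: V=(p*·26.2170+(1−p*)·4.0446)/1.06=21.1266; Δ=(26.2170−4.0446)/(84.8670−62.6946)=1.0000; B=V−Δ·S=-55.3302
Node (2,2) S=103.4964: V=(p*·56.2310+(1−p*)·26.2170)/1.06=48.1662; Δ=(56.2310−26.2170)/(114.8810−84.8670)=1.0000; B=V−Δ·S=-55.3302
Node (1,0) S=68.8800: V=(p*·21.1266+(1−p*)·3.1578)/1.06=17.0081; Δ=(21.1266−3.1578)/(76.4568−56.4816)=0.8996; B=V−Δ·S=-44.9535
Node (1,1) S=93.2400: V=(p*·48.1662+(1−p*)·21.1266)/1.06=41.0417; Δ=(48.1662−21.1266)/(103.4964−76.4568)=1.0000; B=V−Δ·S=-52.1983
Node (0,0) S=84.0000: V=(p*·41.0417+(1−p*)·17.0081)/1.06=34.8094; Δ=(41.0417−17.0081)/(93.2400−68.8800)=0.9866; B=V−Δ·S=-48.0653
Root portfolio cost Δ·84+B reproduces V0=34.8094.

(0,0): Delta=0.9866 Bond=-48.0653
(1,0): Delta=0.8996 Bond=-44.9535
(1,1): Delta=1.0000 Bond=-52.1983
(2,0): Delta=0.2469 Bond=-10.7890
(2,1): Delta=1.0000 Bond=-55.3302
(2,2): Delta=1.0000 Bond=-55.3302
V0=34.8094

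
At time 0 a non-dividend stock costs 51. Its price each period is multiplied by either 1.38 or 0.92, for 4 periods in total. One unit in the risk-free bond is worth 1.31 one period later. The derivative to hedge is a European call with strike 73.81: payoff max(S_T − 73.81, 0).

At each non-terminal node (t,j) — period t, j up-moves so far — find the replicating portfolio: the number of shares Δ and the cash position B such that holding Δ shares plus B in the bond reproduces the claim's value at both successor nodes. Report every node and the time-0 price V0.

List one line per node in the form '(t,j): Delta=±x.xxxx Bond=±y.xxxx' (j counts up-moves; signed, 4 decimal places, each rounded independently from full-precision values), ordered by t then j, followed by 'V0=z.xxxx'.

Under the risk-neutral measure, an up-move has probability p* = (R−d)/(u−d) = 0.8478 and values discount at R = 1.31.
Terminal values V(4,·): V(4,0)=0.0000, V(4,1)=0.0000, V(4,2)=8.3961, V(4,3)=49.4991, V(4,4)=111.1537
Node (3,0) S=39.7131: V=(p*·0.0000+(1−p*)·0.0000)/1.31=0.0000; Δ=(0.0000−0.0000)/(54.8041−36.5360)=0.0000; B=V−Δ·S=0.0000
Node (3,1) S=59.5696: V=(p*·8.3961+(1−p*)·0.0000)/1.31=5.4339; Δ=(8.3961−0.0000)/(82.2061−54.8041)=0.3064; B=V−Δ·S=-12.8185
Node (3,2) S=89.3544: V=(p*·49.4991+(1−p*)·8.3961)/1.31=33.0109; Δ=(49.4991−8.3961)/(123.3091−82.2061)=1.0000; B=V−Δ·S=-56.3435
Node (3,3) S=134.0317: V=(p*·111.1537+(1−p*)·49.4991)/1.31=77.6882; Δ=(111.1537−49.4991)/(184.9637−123.3091)=1.0000; B=V−Δ·S=-56.3435
Node (2,0) S=43.1664: V=(p*·5.4339+(1−p*)·0.0000)/1.31=3.5168; Δ=(5.4339−0.0000)/(59.5696−39.7131)=0.2737; B=V−Δ·S=-8.2961
Node (2,1) S=64.7496: V=(p*·33.0109+(1−p*)·5.4339)/1.31=21.9958; Δ=(33.0109−5.4339)/(89.3544−59.5696)=0.9259; B=V−Δ·S=-37.9543
Node (2,2) S=97.1244: V=(p*·77.6882+(1−p*)·33.0109)/1.31=54.1141; Δ=(77.6882−33.0109)/(134.0317−89.3544)=1.0000; B=V−Δ·S=-43.0103
Node (1,0) S=46.9200: V=(p*·21.9958+(1−p*)·3.5168)/1.31=14.6441; Δ=(21.9958−3.5168)/(64.7496−43.1664)=0.8562; B=V−Δ·S=-25.5275
Node (1,1) S=70.3800: V=(p*·54.1141+(1−p*)·21.9958)/1.31=37.5775; Δ=(54.1141−21.9958)/(97.1244−64.7496)=0.9921; B=V−Δ·S=-32.2450
Node (0,0) S=51.0000: V=(p*·37.5775+(1−p*)·14.6441)/1.31=26.0211; Δ=(37.5775−14.6441)/(70.3800−46.9200)=0.9776; B=V−Δ·S=-23.8342
Self-financing check: at every node Δ·S+B equals the discounted successor values.

(0,0): Delta=0.9776 Bond=-23.8342
(1,0): Delta=0.8562 Bond=-25.5275
(1,1): Delta=0.9921 Bond=-32.2450
(2,0): Delta=0.2737 Bond=-8.2961
(2,1): Delta=0.9259 Bond=-37.9543
(2,2): Delta=1.0000 Bond=-43.0103
(3,0): Delta=0.0000 Bond=0.0000
(3,1): Delta=0.3064 Bond=-12.8185
(3,2): Delta=1.0000 Bond=-56.3435
(3,3): Delta=1.0000 Bond=-56.3435
V0=26.0211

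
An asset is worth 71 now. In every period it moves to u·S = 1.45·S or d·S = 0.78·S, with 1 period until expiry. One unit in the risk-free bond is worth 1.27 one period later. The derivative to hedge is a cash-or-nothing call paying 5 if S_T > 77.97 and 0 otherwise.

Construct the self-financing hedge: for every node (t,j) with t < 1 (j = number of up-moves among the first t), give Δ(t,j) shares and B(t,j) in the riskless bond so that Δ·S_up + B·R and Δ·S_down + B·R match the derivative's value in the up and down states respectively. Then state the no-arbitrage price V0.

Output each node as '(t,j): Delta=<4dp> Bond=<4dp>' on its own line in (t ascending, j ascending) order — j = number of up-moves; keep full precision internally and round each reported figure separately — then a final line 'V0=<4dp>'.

Since d<R<u, set p* = (R−d)/(u−d) = 0.7313; price each node as the discounted p*-expectation of its children.
At expiry t=1: V(1,0)=0.0000, V(1,1)=5.0000
(0,0): S=71.0000. Δ = (V_up−V_dn)/(S_up−S_dn) = (5.0000−0.0000)/(102.9500−55.3800) = 0.1051. V = [p*·5.0000 + (1−p*)·0.0000]/1.27 = 2.8793. B = V − Δ·S = -4.5834.
Check: Δ(0,0)·S0 + B(0,0) = 2.8793 = V0.

(0,0): Delta=0.1051 Bond=-4.5834
V0=2.8793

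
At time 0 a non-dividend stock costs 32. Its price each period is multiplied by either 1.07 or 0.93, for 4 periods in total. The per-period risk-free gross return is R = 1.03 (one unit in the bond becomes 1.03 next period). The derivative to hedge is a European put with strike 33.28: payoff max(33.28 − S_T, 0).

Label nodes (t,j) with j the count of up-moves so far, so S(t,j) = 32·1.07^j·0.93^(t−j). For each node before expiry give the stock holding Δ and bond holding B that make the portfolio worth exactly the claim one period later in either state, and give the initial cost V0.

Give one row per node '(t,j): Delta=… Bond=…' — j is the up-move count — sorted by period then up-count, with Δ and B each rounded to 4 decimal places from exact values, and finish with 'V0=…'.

Since d<R<u, set p* = (R−d)/(u−d) = 0.7143; price each node as the discounted p*-expectation of its children.
At expiry t=4: V(4,0)=9.3423, V(4,1)=5.7388, V(4,2)=1.5928, V(4,3)=0.0000, V(4,4)=0.0000
Node (3,0) S=25.7394: V=(p*·5.7388+(1−p*)·9.3423)/1.03=6.5713; Δ=(5.7388−9.3423)/(27.5412−23.9377)=-1.0000; B=V−Δ·S=32.3107
Node (3,1) S=29.6142: V=(p*·1.5928+(1−p*)·5.7388)/1.03=2.6965; Δ=(1.5928−5.7388)/(31.6872−27.5412)=-1.0000; B=V−Δ·S=32.3107
Node (3,2) S=34.0722: V=(p*·0.0000+(1−p*)·1.5928)/1.03=0.4418; Δ=(0.0000−1.5928)/(36.4573−31.6872)=-0.3339; B=V−Δ·S=11.8192
Node (3,3) S=39.2014: V=(p*·0.0000+(1−p*)·0.0000)/1.03=0.0000; Δ=(0.0000−0.0000)/(41.9455−36.4573)=0.0000; B=V−Δ·S=0.0000
Node (2,0) S=27.6768: V=(p*·2.6965+(1−p*)·6.5713)/1.03=3.6928; Δ=(2.6965−6.5713)/(29.6142−25.7394)=-1.0000; B=V−Δ·S=31.3696
Node (2,1) S=31.8432: V=(p*·0.4418+(1−p*)·2.6965)/1.03=1.0544; Δ=(0.4418−2.6965)/(34.0722−29.6142)=-0.5058; B=V−Δ·S=17.1591
Node (2,2) S=36.6368: V=(p*·0.0000+(1−p*)·0.4418)/1.03=0.1226; Δ=(0.0000−0.4418)/(39.2014−34.0722)=-0.0861; B=V−Δ·S=3.2786
Node (1,0) S=29.7600: V=(p*·1.0544+(1−p*)·3.6928)/1.03=1.7556; Δ=(1.0544−3.6928)/(31.8432−27.6768)=-0.6333; B=V−Δ·S=20.6012
Node (1,1) S=34.2400: V=(p*·0.1226+(1−p*)·1.0544)/1.03=0.3775; Δ=(0.1226−1.0544)/(36.6368−31.8432)=-0.1944; B=V−Δ·S=7.0334
Node (0,0) S=32.0000: V=(p*·0.3775+(1−p*)·1.7556)/1.03=0.7488; Δ=(0.3775−1.7556)/(34.2400−29.7600)=-0.3076; B=V−Δ·S=10.5922
Self-financing check: at every node Δ·S+B equals the discounted successor values.

(0,0): Delta=-0.3076 Bond=10.5922
(1,0): Delta=-0.6333 Bond=20.6012
(1,1): Delta=-0.1944 Bond=7.0334
(2,0): Delta=-1.0000 Bond=31.3696
(2,1): Delta=-0.5058 Bond=17.1591
(2,2): Delta=-0.0861 Bond=3.2786
(3,0): Delta=-1.0000 Bond=32.3107
(3,1): Delta=-1.0000 Bond=32.3107
(3,2): Delta=-0.3339 Bond=11.8192
(3,3): Delta=0.0000 Bond=0.0000
V0=0.7488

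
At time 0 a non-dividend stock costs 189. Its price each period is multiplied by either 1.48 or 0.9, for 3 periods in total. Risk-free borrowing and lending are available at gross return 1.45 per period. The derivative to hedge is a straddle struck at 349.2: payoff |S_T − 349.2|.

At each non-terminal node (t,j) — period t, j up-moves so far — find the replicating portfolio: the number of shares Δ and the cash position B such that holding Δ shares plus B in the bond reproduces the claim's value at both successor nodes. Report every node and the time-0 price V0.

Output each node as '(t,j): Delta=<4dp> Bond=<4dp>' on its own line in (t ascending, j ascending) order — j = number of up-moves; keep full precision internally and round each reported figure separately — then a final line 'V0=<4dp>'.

(0,0): Delta=0.8936 Bond=-93.7932
(1,0): Delta=-0.6899 Bond=133.3525
(1,1): Delta=0.9461 Bond=-150.6920
(2,0): Delta=-1.0000 Bond=240.8276
(2,1): Delta=-0.6797 Bond=190.7721
(2,2): Delta=1.0000 Bond=-240.8276
V0=75.0880

No-arbitrage ⇒ martingale measure with p* = (R−d)/(u−d) = 0.9483.
Payoff layer (t=3): V(3,0)=211.4190, V(3,1)=122.6268, V(3,2)=23.3870, V(3,3)=263.4987
  t=2,j=0: stock 153.0900 → up 226.5732 (V=122.6268), down 137.7810 (V=211.4190). Price 87.7376; hedge Δ=-1.0000, bond B=240.8276.
  t=2,j=1: stock 251.7480 → up 372.5870 (V=23.3870), down 226.5732 (V=122.6268). Price 19.6691; hedge Δ=-0.6797, bond B=190.7721.
  t=2,j=2: stock 413.9856 → up 612.6987 (V=263.4987), down 372.5870 (V=23.3870). Price 173.1580; hedge Δ=1.0000, bond B=-240.8276.
  t=1,j=0: stock 170.1000 → up 251.7480 (V=19.6691), down 153.0900 (V=87.7376). Price 15.9930; hedge Δ=-0.6899, bond B=133.3525.
  t=1,j=1: stock 279.7200 → up 413.9856 (V=173.1580), down 251.7480 (V=19.6691). Price 113.9441; hedge Δ=0.9461, bond B=-150.6920.
  t=0,j=0: stock 189.0000 → up 279.7200 (V=113.9441), down 170.1000 (V=15.9930). Price 75.0880; hedge Δ=0.8936, bond B=-93.7932.
Check: Δ(0,0)·S0 + B(0,0) = 75.0880 = V0.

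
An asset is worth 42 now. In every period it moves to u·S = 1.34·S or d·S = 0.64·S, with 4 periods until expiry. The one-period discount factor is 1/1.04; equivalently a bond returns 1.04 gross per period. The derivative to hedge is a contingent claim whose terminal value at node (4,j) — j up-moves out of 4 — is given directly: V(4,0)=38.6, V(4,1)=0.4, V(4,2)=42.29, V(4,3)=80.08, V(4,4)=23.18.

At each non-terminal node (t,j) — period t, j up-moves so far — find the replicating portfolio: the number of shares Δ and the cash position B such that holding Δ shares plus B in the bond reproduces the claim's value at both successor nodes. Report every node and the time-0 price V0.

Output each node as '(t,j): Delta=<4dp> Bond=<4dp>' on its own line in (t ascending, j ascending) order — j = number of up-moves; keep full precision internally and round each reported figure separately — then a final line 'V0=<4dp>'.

Since d<R<u, set p* = (R−d)/(u−d) = 0.5714; price each node as the discounted p*-expectation of its children.
Terminal payoffs: V(4,0)=38.6000, V(4,1)=0.4000, V(4,2)=42.2900, V(4,3)=80.0800, V(4,4)=23.1800
  t=3,j=0: stock 11.0100 → up 14.7535 (V=0.4000), down 7.0464 (V=38.6000). Price 16.1264; hedge Δ=-4.9565, bond B=70.6978.
  t=3,j=1: stock 23.0523 → up 30.8901 (V=42.2900), down 14.7535 (V=0.4000). Price 23.4011; hedge Δ=2.5960, bond B=-36.4418.
  t=3,j=2: stock 48.2657 → up 64.6761 (V=80.0800), down 30.8901 (V=42.2900). Price 61.4272; hedge Δ=1.1185, bond B=7.4415.
  t=3,j=3: stock 101.0564 → up 135.4155 (V=23.1800), down 64.6761 (V=80.0800). Price 45.7363; hedge Δ=-0.8044, bond B=127.0220.
  t=2,j=0: stock 17.2032 → up 23.0523 (V=23.4011), down 11.0100 (V=16.1264). Price 19.5032; hedge Δ=0.6041, bond B=9.1108.
  t=2,j=1: stock 36.0192 → up 48.2657 (V=61.4272), down 23.0523 (V=23.4011). Price 43.3945; hedge Δ=1.5082, bond B=-10.9285.
  t=2,j=2: stock 75.4152 → up 101.0564 (V=45.7363), down 48.2657 (V=61.4272). Price 50.4432; hedge Δ=-0.2972, bond B=72.8588.
  t=1,j=0: stock 26.8800 → up 36.0192 (V=43.3945), down 17.2032 (V=19.5032). Price 31.8802; hedge Δ=1.2697, bond B=-2.2502.
  t=1,j=1: stock 56.2800 → up 75.4152 (V=50.4432), down 36.0192 (V=43.3945). Price 45.5984; hedge Δ=0.1789, bond B=35.5288.
  t=0,j=0: stock 42.0000 → up 56.2800 (V=45.5984), down 26.8800 (V=31.8802). Price 38.1915; hedge Δ=0.4666, bond B=18.5940.
Check: Δ(0,0)·S0 + B(0,0) = 38.1915 = V0.

(0,0): Delta=0.4666 Bond=18.5940
(1,0): Delta=1.2697 Bond=-2.2502
(1,1): Delta=0.1789 Bond=35.5288
(2,0): Delta=0.6041 Bond=9.1108
(2,1): Delta=1.5082 Bond=-10.9285
(2,2): Delta=-0.2972 Bond=72.8588
(3,0): Delta=-4.9565 Bond=70.6978
(3,1): Delta=2.5960 Bond=-36.4418
(3,2): Delta=1.1185 Bond=7.4415
(3,3): Delta=-0.8044 Bond=127.0220
V0=38.1915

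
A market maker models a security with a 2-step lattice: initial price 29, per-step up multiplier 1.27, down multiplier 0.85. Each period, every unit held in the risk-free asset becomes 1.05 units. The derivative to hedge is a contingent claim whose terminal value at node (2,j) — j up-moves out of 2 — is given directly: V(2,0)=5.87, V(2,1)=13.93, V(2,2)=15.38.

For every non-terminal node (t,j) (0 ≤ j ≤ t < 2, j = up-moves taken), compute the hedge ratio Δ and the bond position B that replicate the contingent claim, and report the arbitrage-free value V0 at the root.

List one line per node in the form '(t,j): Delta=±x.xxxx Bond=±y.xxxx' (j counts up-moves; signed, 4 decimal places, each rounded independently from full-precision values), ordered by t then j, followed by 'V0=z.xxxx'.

The replicating-portfolio and risk-neutral prices coincide; use p* = (1.05−0.85)/(1.27−0.85) = 0.4762 for the latter.
Terminal payoffs: V(2,0)=5.8700, V(2,1)=13.9300, V(2,2)=15.3800
(1,0): S=24.6500. Δ = (V_up−V_dn)/(S_up−S_dn) = (13.9300−5.8700)/(31.3055−20.9525) = 0.7785. V = [p*·13.9300 + (1−p*)·5.8700]/1.05 = 9.2458. B = V − Δ·S = -9.9447.
(1,1): S=36.8300. Δ = (V_up−V_dn)/(S_up−S_dn) = (15.3800−13.9300)/(46.7741−31.3055) = 0.0937. V = [p*·15.3800 + (1−p*)·13.9300]/1.05 = 13.9243. B = V − Δ·S = 10.4719.
(0,0): S=29.0000. Δ = (V_up−V_dn)/(S_up−S_dn) = (13.9243−9.2458)/(36.8300−24.6500) = 0.3841. V = [p*·13.9243 + (1−p*)·9.2458]/1.05 = 10.9273. B = V − Δ·S = -0.2119.
The time-0 hedge costs 10.9273, which is the no-arbitrage price.

(0,0): Delta=0.3841 Bond=-0.2119
(1,0): Delta=0.7785 Bond=-9.9447
(1,1): Delta=0.0937 Bond=10.4719
V0=10.9273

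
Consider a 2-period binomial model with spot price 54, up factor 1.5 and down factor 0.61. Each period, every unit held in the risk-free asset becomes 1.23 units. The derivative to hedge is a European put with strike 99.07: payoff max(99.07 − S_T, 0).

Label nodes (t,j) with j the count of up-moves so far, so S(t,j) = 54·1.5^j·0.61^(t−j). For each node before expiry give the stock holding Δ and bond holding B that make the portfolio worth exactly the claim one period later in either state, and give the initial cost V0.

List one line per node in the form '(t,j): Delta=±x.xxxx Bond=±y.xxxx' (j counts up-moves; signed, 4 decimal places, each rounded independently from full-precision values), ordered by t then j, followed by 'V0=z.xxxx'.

Under the risk-neutral measure, an up-move has probability p* = (R−d)/(u−d) = 0.6966 and values discount at R = 1.23.
Payoff layer (t=2): V(2,0)=78.9766, V(2,1)=49.6600, V(2,2)=0.0000
(1,0): S=32.9400. Δ = (V_up−V_dn)/(S_up−S_dn) = (49.6600−78.9766)/(49.4100−20.0934) = -1.0000. V = [p*·49.6600 + (1−p*)·78.9766]/1.23 = 47.6047. B = V − Δ·S = 80.5447.
(1,1): S=81.0000. Δ = (V_up−V_dn)/(S_up−S_dn) = (0.0000−49.6600)/(121.5000−49.4100) = -0.6889. V = [p*·0.0000 + (1−p*)·49.6600]/1.23 = 12.2483. B = V − Δ·S = 68.0460.
(0,0): S=54.0000. Δ = (V_up−V_dn)/(S_up−S_dn) = (12.2483−47.6047)/(81.0000−32.9400) = -0.7357. V = [p*·12.2483 + (1−p*)·47.6047]/1.23 = 18.6784. B = V − Δ·S = 58.4047.
Self-financing check: at every node Δ·S+B equals the discounted successor values.

(0,0): Delta=-0.7357 Bond=58.4047
(1,0): Delta=-1.0000 Bond=80.5447
(1,1): Delta=-0.6889 Bond=68.0460
V0=18.6784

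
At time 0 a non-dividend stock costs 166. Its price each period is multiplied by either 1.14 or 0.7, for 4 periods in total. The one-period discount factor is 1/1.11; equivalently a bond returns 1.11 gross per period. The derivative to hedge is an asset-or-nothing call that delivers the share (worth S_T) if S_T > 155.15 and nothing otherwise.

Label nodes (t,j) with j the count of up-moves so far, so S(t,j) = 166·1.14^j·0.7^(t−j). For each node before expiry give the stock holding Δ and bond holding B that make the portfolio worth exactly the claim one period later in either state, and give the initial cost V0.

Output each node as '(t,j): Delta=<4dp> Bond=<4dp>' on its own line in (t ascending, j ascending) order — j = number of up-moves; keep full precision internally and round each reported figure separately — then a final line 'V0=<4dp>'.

(0,0): Delta=1.1826 Bond=-32.0425
(1,0): Delta=2.3729 Bond=-173.8839
(1,1): Delta=1.1291 Bond=-25.4464
(2,0): Delta=0.0000 Bond=0.0000
(2,1): Delta=2.4795 Bond=-207.1339
(2,2): Delta=1.0684 Bond=-15.1561
(3,0): Delta=0.0000 Bond=0.0000
(3,1): Delta=0.0000 Bond=0.0000
(3,2): Delta=2.5909 Bond=-246.7420
(3,3): Delta=1.0000 Bond=0.0000
V0=164.2625

No-arbitrage ⇒ martingale measure with p* = (R−d)/(u−d) = 0.9318.
Payoff layer (t=4): V(4,0)=0.0000, V(4,1)=0.0000, V(4,2)=0.0000, V(4,3)=172.1554, V(4,4)=280.3674
Node (3,0) S=56.9380: V=(p*·0.0000+(1−p*)·0.0000)/1.11=0.0000; Δ=(0.0000−0.0000)/(64.9093−39.8566)=0.0000; B=V−Δ·S=0.0000
Node (3,1) S=92.7276: V=(p*·0.0000+(1−p*)·0.0000)/1.11=0.0000; Δ=(0.0000−0.0000)/(105.7095−64.9093)=0.0000; B=V−Δ·S=0.0000
Node (3,2) S=151.0135: V=(p*·172.1554+(1−p*)·0.0000)/1.11=144.5203; Δ=(172.1554−0.0000)/(172.1554−105.7095)=2.5909; B=V−Δ·S=-246.7420
Node (3,3) S=245.9363: V=(p*·280.3674+(1−p*)·172.1554)/1.11=245.9363; Δ=(280.3674−172.1554)/(280.3674−172.1554)=1.0000; B=V−Δ·S=0.0000
Node (2,0) S=81.3400: V=(p*·0.0000+(1−p*)·0.0000)/1.11=0.0000; Δ=(0.0000−0.0000)/(92.7276−56.9380)=0.0000; B=V−Δ·S=0.0000
Node (2,1) S=132.4680: V=(p*·144.5203+(1−p*)·0.0000)/1.11=121.3213; Δ=(144.5203−0.0000)/(151.0135−92.7276)=2.4795; B=V−Δ·S=-207.1339
Node (2,2) S=215.7336: V=(p*·245.9363+(1−p*)·144.5203)/1.11=215.3348; Δ=(245.9363−144.5203)/(245.9363−151.0135)=1.0684; B=V−Δ·S=-15.1561
Node (1,0) S=116.2000: V=(p*·121.3213+(1−p*)·0.0000)/1.11=101.8463; Δ=(121.3213−0.0000)/(132.4680−81.3400)=2.3729; B=V−Δ·S=-173.8839
Node (1,1) S=189.2400: V=(p*·215.3348+(1−p*)·121.3213)/1.11=188.2205; Δ=(215.3348−121.3213)/(215.7336−132.4680)=1.1291; B=V−Δ·S=-25.4464
Node (0,0) S=166.0000: V=(p*·188.2205+(1−p*)·101.8463)/1.11=164.2625; Δ=(188.2205−101.8463)/(189.2400−116.2000)=1.1826; B=V−Δ·S=-32.0425
Check: Δ(0,0)·S0 + B(0,0) = 164.2625 = V0.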